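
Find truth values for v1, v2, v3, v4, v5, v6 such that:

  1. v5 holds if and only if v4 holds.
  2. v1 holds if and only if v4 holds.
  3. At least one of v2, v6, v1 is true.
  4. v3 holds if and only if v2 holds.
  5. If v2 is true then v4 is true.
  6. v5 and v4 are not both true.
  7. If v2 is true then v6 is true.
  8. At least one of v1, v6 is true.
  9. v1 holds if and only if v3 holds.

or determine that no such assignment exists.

v1: False, v2: False, v3: False, v4: False, v5: False, v6: True

  (1) v5=F, v4=F — same ✓
  (2) v1=F, v4=F — same ✓
  (3) {v2, v6, v1}: 1 true — at least one ✓
  (4) v3=F, v2=F — same ✓
  (5) v2=F ⇒ v4: vacuous ✓
  (6) v5=F, v4=F — not both ✓
  (7) v2=F ⇒ v6: vacuous ✓
  (8) {v1, v6}: 1 true — at least one ✓
  (9) v1=F, v3=F — same ✓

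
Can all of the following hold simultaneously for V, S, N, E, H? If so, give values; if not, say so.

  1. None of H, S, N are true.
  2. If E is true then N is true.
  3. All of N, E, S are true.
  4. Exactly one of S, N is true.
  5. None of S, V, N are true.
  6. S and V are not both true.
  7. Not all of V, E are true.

Case S = True:
  Constraint (1) is violated (S=T) — contradiction.
Case S = False:
  Constraint (3) is violated (S=F) — contradiction.
Both cases fail — unsatisfiable.

UNSATISFIABLE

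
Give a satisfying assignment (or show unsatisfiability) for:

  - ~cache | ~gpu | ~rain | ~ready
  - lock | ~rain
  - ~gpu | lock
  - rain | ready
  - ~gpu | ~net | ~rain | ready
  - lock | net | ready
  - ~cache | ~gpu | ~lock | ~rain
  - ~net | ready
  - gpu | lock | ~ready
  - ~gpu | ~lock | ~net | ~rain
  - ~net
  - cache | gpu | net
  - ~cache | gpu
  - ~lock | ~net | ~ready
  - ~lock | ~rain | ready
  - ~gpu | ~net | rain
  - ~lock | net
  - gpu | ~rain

Unsatisfiable — no assignment works.

Case lock = True:
  (~net) forces net = False.
  Clause (~lock | net) is falsified — contradiction.
Case lock = False:
  (lock | ~rain) forces rain = False.
  (~gpu | lock) forces gpu = False.
  (rain | ready) forces ready = True.
  Clause (gpu | lock | ~ready) is falsified — contradiction.
Both cases fail, so the formula is unsatisfiable.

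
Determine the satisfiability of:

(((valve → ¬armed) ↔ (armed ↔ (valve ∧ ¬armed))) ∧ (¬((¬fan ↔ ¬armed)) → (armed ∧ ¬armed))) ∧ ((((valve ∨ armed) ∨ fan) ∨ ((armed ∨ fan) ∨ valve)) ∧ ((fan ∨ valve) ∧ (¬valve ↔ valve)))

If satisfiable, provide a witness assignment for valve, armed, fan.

The conjunct ¬valve ↔ valve is unsatisfiable on its own:
  valve=F: evaluates to False.
  valve=T: evaluates to False.
So the whole conjunction is unsatisfiable.

UNSATISFIABLE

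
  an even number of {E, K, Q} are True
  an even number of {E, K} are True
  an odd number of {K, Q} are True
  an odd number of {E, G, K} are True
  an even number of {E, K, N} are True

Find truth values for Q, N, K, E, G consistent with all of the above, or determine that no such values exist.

Q: False, N: False, K: True, E: True, G: True

{E, K, Q}: 2 true → even ✓
{E, K}: 2 true → even ✓
{K, Q}: 1 true → odd ✓
{E, G, K}: 3 true → odd ✓
{E, K, N}: 2 true → even ✓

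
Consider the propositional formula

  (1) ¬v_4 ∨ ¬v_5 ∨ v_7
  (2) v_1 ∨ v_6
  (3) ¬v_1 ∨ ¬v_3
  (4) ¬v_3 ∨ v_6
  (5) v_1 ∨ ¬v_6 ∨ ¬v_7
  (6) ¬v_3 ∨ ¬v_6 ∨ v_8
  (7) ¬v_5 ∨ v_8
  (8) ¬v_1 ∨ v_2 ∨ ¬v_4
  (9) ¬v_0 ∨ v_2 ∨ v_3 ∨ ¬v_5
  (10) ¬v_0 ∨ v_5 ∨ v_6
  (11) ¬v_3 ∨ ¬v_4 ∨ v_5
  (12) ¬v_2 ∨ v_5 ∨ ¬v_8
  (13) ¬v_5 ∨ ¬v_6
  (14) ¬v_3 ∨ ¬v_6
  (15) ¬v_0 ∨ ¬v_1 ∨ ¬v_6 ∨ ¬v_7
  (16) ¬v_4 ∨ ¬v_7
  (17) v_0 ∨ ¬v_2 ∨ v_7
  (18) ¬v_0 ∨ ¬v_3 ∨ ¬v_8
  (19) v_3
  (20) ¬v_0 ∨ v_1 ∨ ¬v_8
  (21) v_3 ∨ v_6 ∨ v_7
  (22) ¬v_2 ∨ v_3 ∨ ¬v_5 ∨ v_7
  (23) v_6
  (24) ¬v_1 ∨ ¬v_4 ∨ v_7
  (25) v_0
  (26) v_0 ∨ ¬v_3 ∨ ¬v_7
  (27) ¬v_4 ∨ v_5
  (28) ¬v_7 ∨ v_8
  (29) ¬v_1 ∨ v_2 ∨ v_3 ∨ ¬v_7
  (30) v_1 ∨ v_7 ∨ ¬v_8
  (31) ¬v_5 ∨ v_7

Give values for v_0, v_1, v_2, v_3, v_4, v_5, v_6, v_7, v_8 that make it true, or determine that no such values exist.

The formula is unsatisfiable.

Case v_3 = True:
  (¬v_1 ∨ ¬v_3) forces v_1 = False.
  (v_1 ∨ v_6) forces v_6 = True.
  Clause (¬v_3 ∨ ¬v_6) is falsified — contradiction.
Case v_3 = False:
  Clause (v_3) is falsified — contradiction.
Both cases fail, so the formula is unsatisfiable.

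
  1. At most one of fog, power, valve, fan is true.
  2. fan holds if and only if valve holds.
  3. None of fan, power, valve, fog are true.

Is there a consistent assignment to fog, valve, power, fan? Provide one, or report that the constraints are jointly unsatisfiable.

fog=F, valve=F, power=F, fan=F

  (1) {fog, power, valve, fan}: 0 true — at most one ✓
  (2) fan=F, valve=F — same ✓
  (3) {fan, power, valve, fog}: 0 true — none ✓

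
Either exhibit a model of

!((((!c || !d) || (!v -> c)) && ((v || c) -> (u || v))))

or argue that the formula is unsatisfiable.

d = True; u = False; c = True; v = False

  !((((!c || !d) || (!v -> c)) && ((v || c) -> (u || v)))) = True
    ((!c || !d) || (!v -> c)) && ((v || c) -> (u || v)) = False
      (!c || !d) || (!v -> c) = True
        !c || !d = False
          !c = False
          !d = False
        !v -> c = True
          !v = True
      (v || c) -> (u || v) = False
        v || c = True
        u || v = False
The formula evaluates to True.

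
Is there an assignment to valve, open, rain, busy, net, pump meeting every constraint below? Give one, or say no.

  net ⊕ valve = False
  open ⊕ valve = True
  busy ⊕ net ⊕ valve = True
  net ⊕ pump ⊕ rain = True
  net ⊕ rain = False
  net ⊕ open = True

valve=F, open=T, rain=F, busy=T, net=F, pump=T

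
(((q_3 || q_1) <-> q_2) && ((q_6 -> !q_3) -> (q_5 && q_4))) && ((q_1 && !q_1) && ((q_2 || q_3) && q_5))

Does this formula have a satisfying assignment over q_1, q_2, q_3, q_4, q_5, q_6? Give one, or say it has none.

Case q_1 = True: the conjunct !q_1 is False.
Case q_1 = False: the conjunct q_1 is False.
Both cases fail — unsatisfiable.

Unsatisfiable — no assignment works.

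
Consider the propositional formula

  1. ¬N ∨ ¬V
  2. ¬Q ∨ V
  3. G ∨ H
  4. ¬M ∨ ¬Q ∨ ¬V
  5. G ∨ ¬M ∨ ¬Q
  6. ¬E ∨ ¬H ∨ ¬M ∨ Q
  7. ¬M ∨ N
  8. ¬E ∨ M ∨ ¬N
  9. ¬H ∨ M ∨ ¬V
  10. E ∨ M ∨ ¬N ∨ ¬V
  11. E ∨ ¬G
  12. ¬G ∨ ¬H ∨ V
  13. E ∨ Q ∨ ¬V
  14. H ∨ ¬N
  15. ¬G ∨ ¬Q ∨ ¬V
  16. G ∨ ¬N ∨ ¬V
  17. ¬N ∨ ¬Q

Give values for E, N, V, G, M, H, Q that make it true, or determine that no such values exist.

Set E = False.
  then (E ∨ ¬G) forces G = False.
  then (G ∨ H) forces H = True.
Set N = True.
  then (¬N ∨ ¬V) forces V = False.
  then (¬Q ∨ V) forces Q = False.
Set M = False.
All clauses satisfied.

E = False, N = True, V = False, G = False, M = False, H = True, Q = False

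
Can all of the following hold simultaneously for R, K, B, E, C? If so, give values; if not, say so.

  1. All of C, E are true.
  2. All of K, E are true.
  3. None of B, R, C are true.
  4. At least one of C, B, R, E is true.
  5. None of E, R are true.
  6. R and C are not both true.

The formula is unsatisfiable.

Case E = True:
  Constraint (5) is violated (E=T) — contradiction.
Case E = False:
  Constraint (1) is violated (E=F) — contradiction.
Both cases fail — unsatisfiable.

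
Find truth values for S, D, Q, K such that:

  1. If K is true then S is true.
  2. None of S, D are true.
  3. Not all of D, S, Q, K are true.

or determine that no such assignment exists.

S=F, D=F, Q=T, K=F

  (1) K=F ⇒ S: vacuous ✓
  (2) {S, D}: 0 true — none ✓
  (3) {D, S, Q, K}: 1/4 true — not all ✓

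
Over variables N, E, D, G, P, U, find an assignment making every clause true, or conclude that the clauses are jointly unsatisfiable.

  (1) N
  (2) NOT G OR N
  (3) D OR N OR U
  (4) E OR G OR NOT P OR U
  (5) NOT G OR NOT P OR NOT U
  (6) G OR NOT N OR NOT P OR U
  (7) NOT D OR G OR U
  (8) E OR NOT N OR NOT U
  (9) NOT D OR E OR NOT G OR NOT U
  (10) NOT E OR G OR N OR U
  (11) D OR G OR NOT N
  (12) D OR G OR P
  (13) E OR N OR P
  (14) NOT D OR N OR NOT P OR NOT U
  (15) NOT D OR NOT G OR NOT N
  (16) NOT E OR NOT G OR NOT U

N = True, E = True, D = False, G = True, P = True, U = False

Unit clause (N) forces N = True.
Set E = True.
Set D = False.
  then (D OR G OR NOT N) forces G = True.
  then (NOT E OR NOT G OR NOT U) forces U = False.
Set P = True.
All clauses satisfied.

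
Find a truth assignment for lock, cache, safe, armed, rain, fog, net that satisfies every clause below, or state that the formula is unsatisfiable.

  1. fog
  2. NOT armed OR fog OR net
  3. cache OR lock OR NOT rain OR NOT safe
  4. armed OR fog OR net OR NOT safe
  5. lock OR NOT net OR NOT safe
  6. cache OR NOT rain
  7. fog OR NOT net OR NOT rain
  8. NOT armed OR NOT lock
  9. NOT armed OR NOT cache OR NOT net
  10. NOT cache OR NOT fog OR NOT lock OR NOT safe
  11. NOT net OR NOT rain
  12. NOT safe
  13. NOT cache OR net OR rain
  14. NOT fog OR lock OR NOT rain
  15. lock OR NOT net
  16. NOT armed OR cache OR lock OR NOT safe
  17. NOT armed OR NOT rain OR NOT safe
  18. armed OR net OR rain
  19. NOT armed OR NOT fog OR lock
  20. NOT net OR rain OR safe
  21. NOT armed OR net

lock = True, cache = True, safe = False, armed = False, rain = True, fog = True, net = False

Unit clause (fog) forces fog = True.
Unit clause (NOT safe) forces safe = False.
Set lock = True.
  then (NOT armed OR NOT lock) forces armed = False.
Try cache = False:
  (cache OR NOT rain) forces rain = False.
  (armed OR net OR rain) forces net = True.
  clause (NOT net OR rain OR safe) is falsified — backtrack.
So cache = True.
Set rain = True.
  then (NOT net OR NOT rain) forces net = False.
All clauses satisfied.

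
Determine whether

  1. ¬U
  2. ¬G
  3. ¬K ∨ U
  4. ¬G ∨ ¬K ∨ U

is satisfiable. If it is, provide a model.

Unit clause (¬U) forces U = False.
Unit clause (¬G) forces G = False.
In (¬K ∨ U) only ¬K is left, so K = False.
Check each clause:
  (¬U): ¬U holds.
  (¬G): ¬G holds.
  (¬K ∨ U): ¬K holds.
  (¬G ∨ ¬K ∨ U): ¬G holds.
All clauses satisfied.

G = False, U = False, K = False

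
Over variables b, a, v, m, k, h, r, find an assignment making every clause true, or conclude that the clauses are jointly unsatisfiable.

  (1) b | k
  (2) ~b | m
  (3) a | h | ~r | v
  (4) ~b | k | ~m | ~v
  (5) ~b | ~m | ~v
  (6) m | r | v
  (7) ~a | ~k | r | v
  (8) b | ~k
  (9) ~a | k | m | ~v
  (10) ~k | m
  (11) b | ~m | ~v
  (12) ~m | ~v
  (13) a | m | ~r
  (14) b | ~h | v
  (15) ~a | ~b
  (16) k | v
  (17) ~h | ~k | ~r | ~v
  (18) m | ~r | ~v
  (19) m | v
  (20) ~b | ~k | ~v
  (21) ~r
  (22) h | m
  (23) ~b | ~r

Unit clause (~r) forces r = False.
Try b = False:
  (b | k) forces k = True.
  clause (b | ~k) is falsified — backtrack.
So b = True.
  then (~b | m) forces m = True.
  then (~b | ~m | ~v) forces v = False.
  then (~a | ~b) forces a = False.
  then (k | v) forces k = True.
Set h = True.
All clauses satisfied.

b = True, a = False, v = False, m = True, k = True, h = True, r = False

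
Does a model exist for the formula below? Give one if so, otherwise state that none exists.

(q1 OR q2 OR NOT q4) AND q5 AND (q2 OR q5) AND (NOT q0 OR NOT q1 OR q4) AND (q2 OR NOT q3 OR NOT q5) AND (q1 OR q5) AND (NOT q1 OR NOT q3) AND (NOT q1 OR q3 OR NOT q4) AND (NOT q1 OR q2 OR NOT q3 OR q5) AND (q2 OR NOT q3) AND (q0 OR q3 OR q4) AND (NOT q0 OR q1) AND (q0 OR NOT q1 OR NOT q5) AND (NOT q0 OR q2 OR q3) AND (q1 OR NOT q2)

The formula is unsatisfiable.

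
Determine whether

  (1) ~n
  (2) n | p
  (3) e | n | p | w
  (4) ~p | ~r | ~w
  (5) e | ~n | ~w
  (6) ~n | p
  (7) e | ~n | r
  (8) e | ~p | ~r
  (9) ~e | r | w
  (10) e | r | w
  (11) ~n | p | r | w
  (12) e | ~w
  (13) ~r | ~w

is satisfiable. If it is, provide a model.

Unit clause (~n) forces n = False.
In (n | p) only p is left, so p = True.
Set w = True.
  then (~p | ~r | ~w) forces r = False.
  then (e | ~w) forces e = True.
All clauses satisfied.

w = True; p = True; e = True; n = False; r = False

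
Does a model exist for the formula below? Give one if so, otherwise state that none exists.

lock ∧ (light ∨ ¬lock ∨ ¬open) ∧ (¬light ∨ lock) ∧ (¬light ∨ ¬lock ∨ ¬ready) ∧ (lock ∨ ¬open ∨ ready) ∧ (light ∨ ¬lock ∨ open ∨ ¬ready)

light=T, ready=F, lock=T, open=T

Unit clause (lock) forces lock = True.
Set light = True.
  then (¬light ∨ ¬lock ∨ ¬ready) forces ready = False.
Set open = True.
All clauses satisfied.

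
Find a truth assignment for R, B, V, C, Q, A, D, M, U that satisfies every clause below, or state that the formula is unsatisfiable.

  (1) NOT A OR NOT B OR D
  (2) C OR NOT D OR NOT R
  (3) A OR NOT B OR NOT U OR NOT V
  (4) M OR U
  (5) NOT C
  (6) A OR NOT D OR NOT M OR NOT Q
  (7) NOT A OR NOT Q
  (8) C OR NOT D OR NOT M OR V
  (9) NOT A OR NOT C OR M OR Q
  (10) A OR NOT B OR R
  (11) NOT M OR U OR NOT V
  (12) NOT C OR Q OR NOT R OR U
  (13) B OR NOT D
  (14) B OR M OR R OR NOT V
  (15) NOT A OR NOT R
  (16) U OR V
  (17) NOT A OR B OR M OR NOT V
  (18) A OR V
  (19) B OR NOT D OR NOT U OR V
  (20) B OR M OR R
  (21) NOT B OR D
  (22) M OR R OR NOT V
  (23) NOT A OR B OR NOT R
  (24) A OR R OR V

Unit clause (NOT C) forces C = False.
Set R = False.
Set B = False.
  then (B OR NOT D) forces D = False.
  then (B OR M OR R) forces M = True.
Set V = True.
  then (NOT M OR U OR NOT V) forces U = True.
Set Q = True.
  then (NOT A OR NOT Q) forces A = False.
All clauses satisfied.

R = False, B = False, V = True, C = False, Q = True, A = False, D = False, M = True, U = True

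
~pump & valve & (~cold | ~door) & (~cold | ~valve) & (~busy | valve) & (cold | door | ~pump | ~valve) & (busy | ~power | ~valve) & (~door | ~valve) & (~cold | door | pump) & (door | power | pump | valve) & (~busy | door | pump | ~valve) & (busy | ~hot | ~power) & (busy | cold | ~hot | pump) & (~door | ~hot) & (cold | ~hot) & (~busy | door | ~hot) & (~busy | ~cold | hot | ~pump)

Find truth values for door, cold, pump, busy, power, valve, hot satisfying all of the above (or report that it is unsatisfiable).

door = False, cold = False, pump = False, busy = False, power = False, valve = True, hot = False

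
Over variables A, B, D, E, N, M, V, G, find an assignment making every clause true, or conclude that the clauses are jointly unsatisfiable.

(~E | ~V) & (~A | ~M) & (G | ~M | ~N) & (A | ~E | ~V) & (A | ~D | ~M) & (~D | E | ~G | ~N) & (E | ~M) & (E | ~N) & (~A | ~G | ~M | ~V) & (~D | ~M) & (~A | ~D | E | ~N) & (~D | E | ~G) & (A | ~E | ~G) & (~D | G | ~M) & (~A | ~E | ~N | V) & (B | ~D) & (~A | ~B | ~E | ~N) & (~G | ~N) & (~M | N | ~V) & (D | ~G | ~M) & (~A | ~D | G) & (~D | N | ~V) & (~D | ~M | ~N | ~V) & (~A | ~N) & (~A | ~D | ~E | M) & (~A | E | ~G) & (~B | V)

A: False, B: False, D: False, E: True, N: False, M: True, V: False, G: False

Set A = False.
Set B = False.
  then (B | ~D) forces D = False.
Set E = True.
  then (~E | ~V) forces V = False.
  then (A | ~E | ~G) forces G = False.
Set N = False.
Set M = True.
All clauses satisfied.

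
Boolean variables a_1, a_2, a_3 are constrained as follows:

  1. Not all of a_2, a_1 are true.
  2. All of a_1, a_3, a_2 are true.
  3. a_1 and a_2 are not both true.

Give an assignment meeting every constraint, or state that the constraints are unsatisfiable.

Case a_1 = True:
  (1) with a_1=T forces a_2 = False.
  Constraint (2) is violated (a_2=F) — contradiction.
Case a_1 = False:
  Constraint (2) is violated (a_1=F) — contradiction.
Both cases fail — unsatisfiable.

Unsatisfiable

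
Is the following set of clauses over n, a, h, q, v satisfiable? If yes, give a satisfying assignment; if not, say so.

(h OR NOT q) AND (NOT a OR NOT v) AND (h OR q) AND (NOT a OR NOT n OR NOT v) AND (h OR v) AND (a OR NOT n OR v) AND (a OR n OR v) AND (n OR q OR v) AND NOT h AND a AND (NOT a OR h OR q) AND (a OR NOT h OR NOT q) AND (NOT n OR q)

Unsatisfiable

Case h = True:
  Clause (NOT h) is falsified — contradiction.
Case h = False:
  (h OR NOT q) forces q = False.
  Clause (h OR q) is falsified — contradiction.
Both cases fail, so the formula is unsatisfiable.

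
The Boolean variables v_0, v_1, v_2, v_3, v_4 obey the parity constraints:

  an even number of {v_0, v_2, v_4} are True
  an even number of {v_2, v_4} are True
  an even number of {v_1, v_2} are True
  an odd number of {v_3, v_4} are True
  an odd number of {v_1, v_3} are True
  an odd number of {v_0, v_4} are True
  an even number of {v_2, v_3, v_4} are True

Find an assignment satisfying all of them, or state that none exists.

v_0: False, v_1: True, v_2: True, v_3: False, v_4: True

{v_0, v_2, v_4}: 2 true → even ✓
{v_2, v_4}: 2 true → even ✓
{v_1, v_2}: 2 true → even ✓
{v_3, v_4}: 1 true → odd ✓
{v_1, v_3}: 1 true → odd ✓
{v_0, v_4}: 1 true → odd ✓
{v_2, v_3, v_4}: 2 true → even ✓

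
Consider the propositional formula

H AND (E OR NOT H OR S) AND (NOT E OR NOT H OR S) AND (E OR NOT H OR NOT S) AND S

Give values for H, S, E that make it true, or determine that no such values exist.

H = True, S = True, E = True

Unit clause (H) forces H = True.
Unit clause (S) forces S = True.
In (E OR NOT H OR NOT S) only E is left, so E = True.
All clauses satisfied.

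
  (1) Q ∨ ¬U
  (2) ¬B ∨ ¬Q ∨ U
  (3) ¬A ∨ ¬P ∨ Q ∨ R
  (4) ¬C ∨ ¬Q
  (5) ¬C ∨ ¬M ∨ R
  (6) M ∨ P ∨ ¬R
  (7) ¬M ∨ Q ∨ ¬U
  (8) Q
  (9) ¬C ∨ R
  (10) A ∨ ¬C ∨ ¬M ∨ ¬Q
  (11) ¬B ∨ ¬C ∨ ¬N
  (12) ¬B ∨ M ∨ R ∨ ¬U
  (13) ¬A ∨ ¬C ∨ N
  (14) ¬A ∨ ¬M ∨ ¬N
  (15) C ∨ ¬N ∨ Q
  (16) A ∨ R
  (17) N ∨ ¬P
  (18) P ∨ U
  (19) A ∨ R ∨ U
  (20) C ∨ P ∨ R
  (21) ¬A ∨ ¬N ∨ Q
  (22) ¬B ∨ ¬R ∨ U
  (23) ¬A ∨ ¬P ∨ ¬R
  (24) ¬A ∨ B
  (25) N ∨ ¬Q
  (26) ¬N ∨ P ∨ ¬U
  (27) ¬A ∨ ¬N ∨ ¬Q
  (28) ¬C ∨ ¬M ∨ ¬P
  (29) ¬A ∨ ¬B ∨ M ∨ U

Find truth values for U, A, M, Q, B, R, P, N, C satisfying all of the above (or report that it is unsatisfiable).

U: True, A: False, M: True, Q: True, B: True, R: True, P: True, N: True, C: False

Unit clause (Q) forces Q = True.
In (N ∨ ¬Q) only N is left, so N = True.
In (¬A ∨ ¬N ∨ ¬Q) only ¬A is left, so A = False.
In (¬C ∨ ¬Q) only ¬C is left, so C = False.
In (A ∨ R) only R is left, so R = True.
Set U = True.
  then (¬N ∨ P ∨ ¬U) forces P = True.
Set M = True.
Set B = True.
All clauses satisfied.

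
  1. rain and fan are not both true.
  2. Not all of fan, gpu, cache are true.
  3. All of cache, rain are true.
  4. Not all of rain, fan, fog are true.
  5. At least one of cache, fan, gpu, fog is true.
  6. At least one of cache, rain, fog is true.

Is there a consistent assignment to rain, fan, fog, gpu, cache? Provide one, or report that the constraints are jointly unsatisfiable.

rain = True, fan = False, fog = False, gpu = False, cache = True

  (1) rain=T, fan=F — not both ✓
  (2) {fan, gpu, cache}: 1/3 true — not all ✓
  (3) {cache, rain}: all 2 true ✓
  (4) {rain, fan, fog}: 1/3 true — not all ✓
  (5) {cache, fan, gpu, fog}: 1 true — at least one ✓
  (6) {cache, rain, fog}: 2 true — at least one ✓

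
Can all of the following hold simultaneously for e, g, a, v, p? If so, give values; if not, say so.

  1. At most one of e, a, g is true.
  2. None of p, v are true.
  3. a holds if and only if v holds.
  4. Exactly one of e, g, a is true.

e = False; g = True; a = False; v = False; p = False

  (1) {e, a, g}: 1 true — at most one ✓
  (2) {p, v}: 0 true — none ✓
  (3) a=F, v=F — same ✓
  (4) {e, g, a}: 1 true — exactly one ✓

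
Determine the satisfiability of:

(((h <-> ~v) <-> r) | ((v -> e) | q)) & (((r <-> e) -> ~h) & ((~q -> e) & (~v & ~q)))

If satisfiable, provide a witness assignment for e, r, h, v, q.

e = True; r = True; h = False; v = False; q = False

  ((h <-> ~v) <-> r) | ((v -> e) | q) = True
    (h <-> ~v) <-> r = False
      h <-> ~v = False
        ~v = True
    (v -> e) | q = True
      v -> e = True
  ((r <-> e) -> ~h) & ((~q -> e) & (~v & ~q)) = True
    (r <-> e) -> ~h = True
      r <-> e = True
      ~h = True
    (~q -> e) & (~v & ~q) = True
      ~q -> e = True
        ~q = True
      ~v & ~q = True
        ~v = True
        ~q = True
Both conjuncts True, so the formula holds.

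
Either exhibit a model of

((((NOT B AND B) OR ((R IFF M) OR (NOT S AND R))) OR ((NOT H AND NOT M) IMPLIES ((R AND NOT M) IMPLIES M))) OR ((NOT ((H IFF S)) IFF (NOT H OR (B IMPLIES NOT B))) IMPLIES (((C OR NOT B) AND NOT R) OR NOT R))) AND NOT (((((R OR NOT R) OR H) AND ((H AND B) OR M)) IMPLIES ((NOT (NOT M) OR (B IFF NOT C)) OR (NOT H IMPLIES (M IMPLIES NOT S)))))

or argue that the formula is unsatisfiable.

UNSATISFIABLE

The conjunct NOT (((((R OR NOT R) OR H) AND ((H AND B) OR M)) IMPLIES ((NOT (NOT M) OR (B IFF NOT C)) OR (NOT H IMPLIES (M IMPLIES NOT S))))) is unsatisfiable on its own:
  M = True: this becomes NOT ((((R OR NOT R) OR H) IMPLIES True)) = False.
  M = False: this becomes NOT (((((R OR NOT R) OR H) AND (H AND B)) IMPLIES True)) = False.
So the whole conjunction is unsatisfiable.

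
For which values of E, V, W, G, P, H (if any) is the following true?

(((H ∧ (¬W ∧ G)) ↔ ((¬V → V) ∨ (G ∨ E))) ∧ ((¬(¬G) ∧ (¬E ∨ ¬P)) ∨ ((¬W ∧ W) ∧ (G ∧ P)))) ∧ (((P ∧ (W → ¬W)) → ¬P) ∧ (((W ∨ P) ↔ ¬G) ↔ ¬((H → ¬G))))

E=T, V=F, W=F, G=T, P=F, H=T

  ((H ∧ (¬W ∧ G)) ↔ ((¬V → V) ∨ (G ∨ E))) ∧ ((¬(¬G) ∧ (¬E ∨ ¬P)) ∨ ((¬W ∧ W) ∧ (G ∧ P))) = True
    (H ∧ (¬W ∧ G)) ↔ ((¬V → V) ∨ (G ∨ E)) = True
      H ∧ (¬W ∧ G) = True
        ¬W ∧ G = True
          ¬W = True
      (¬V → V) ∨ (G ∨ E) = True
        ¬V → V = False
          ¬V = True
        G ∨ E = True
    (¬(¬G) ∧ (¬E ∨ ¬P)) ∨ ((¬W ∧ W) ∧ (G ∧ P)) = True
      ¬(¬G) ∧ (¬E ∨ ¬P) = True
        ¬(¬G) = True
          ¬G = False
        ¬E ∨ ¬P = True
          ¬E = False
          ¬P = True
      (¬W ∧ W) ∧ (G ∧ P) = False
        ¬W ∧ W = False
          ¬W = True
        G ∧ P = False
  ((P ∧ (W → ¬W)) → ¬P) ∧ (((W ∨ P) ↔ ¬G) ↔ ¬((H → ¬G))) = True
    (P ∧ (W → ¬W)) → ¬P = True
      P ∧ (W → ¬W) = False
        W → ¬W = True
          ¬W = True
      ¬P = True
    ((W ∨ P) ↔ ¬G) ↔ ¬((H → ¬G)) = True
      (W ∨ P) ↔ ¬G = True
        W ∨ P = False
        ¬G = False
      ¬((H → ¬G)) = True
        H → ¬G = False
          ¬G = False
Both conjuncts True, so the formula holds.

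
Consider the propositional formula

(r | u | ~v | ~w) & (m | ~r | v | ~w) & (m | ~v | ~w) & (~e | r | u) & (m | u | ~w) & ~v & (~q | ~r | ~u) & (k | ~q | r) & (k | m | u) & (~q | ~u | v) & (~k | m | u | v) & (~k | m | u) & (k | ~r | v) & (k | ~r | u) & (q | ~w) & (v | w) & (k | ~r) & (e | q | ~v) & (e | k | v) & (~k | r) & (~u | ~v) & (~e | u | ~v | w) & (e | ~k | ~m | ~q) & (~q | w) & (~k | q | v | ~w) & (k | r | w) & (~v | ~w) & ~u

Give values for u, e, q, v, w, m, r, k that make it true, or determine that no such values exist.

Unit clause (~v) forces v = False.
In (v | w) only w is left, so w = True.
Unit clause (~u) forces u = False.
In (m | u | ~w) only m is left, so m = True.
In (q | ~w) only q is left, so q = True.
Try e = False:
  (e | k | v) forces k = True.
  clause (e | ~k | ~m | ~q) is falsified — backtrack.
So e = True.
  then (~e | r | u) forces r = True.
  then (k | ~r | v) forces k = True.
All clauses satisfied.

u = False, e = True, q = True, v = False, w = True, m = True, r = True, k = True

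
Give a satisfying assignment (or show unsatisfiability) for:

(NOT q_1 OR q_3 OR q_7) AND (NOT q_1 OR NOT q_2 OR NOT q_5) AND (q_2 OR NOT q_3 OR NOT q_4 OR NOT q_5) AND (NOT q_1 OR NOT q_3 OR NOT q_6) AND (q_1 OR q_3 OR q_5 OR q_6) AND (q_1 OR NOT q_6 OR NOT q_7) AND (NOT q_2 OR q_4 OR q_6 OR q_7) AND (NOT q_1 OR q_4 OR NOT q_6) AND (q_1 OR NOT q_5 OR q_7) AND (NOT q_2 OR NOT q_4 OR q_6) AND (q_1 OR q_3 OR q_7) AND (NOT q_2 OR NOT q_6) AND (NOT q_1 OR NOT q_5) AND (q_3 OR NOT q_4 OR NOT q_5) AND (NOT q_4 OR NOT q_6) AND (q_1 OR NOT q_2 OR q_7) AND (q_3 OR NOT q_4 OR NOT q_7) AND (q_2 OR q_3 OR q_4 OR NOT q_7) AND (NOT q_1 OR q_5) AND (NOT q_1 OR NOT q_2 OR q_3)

q_1 = False, q_2 = False, q_3 = True, q_4 = True, q_5 = False, q_6 = False, q_7 = True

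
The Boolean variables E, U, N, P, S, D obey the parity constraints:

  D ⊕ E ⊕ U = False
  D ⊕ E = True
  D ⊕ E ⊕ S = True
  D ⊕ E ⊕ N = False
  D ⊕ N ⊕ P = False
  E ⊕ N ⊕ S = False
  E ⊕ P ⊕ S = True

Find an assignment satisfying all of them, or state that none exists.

No satisfying assignment exists.

Adding constraints 2, 3, 4, 5, 7 mod 2: every variable appears an even number of times on the left, so the left side is 0.
But the right sides sum to 1 (mod 2). 0 ≠ 1 — the system is inconsistent.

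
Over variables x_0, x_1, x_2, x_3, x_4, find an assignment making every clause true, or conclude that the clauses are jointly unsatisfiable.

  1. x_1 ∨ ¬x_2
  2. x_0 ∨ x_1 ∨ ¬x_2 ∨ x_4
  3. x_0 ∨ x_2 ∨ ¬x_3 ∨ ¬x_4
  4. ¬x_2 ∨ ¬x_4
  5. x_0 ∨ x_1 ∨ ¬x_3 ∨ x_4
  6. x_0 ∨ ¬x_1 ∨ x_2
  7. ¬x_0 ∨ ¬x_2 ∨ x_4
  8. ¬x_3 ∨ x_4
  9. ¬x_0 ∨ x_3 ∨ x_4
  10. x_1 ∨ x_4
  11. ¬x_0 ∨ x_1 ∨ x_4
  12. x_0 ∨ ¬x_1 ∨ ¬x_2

x_0 = True, x_1 = True, x_2 = False, x_3 = False, x_4 = True

Set x_0 = True.
Set x_1 = True.
Try x_2 = True:
  (¬x_2 ∨ ¬x_4) forces x_4 = False.
  clause (¬x_0 ∨ ¬x_2 ∨ x_4) is falsified — backtrack.
So x_2 = False.
Set x_3 = False.
  then (¬x_0 ∨ x_3 ∨ x_4) forces x_4 = True.
All clauses satisfied.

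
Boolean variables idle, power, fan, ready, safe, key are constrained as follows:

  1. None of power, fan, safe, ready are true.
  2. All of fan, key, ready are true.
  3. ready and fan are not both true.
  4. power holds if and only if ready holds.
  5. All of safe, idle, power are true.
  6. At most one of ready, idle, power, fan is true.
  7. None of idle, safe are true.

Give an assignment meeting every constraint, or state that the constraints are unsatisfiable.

UNSATISFIABLE

Case idle = True:
  Constraint (7) is violated (idle=T) — contradiction.
Case idle = False:
  Constraint (5) is violated (idle=F) — contradiction.
Both cases fail — unsatisfiable.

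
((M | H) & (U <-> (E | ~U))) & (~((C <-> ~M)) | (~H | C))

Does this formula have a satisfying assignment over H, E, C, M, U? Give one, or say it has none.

H = False, E = True, C = False, M = True, U = True

  (M | H) & (U <-> (E | ~U)) = True
    M | H = True
    U <-> (E | ~U) = True
      E | ~U = True
        ~U = False
  ~((C <-> ~M)) | (~H | C) = True
    ~((C <-> ~M)) = False
      C <-> ~M = True
        ~M = False
    ~H | C = True
      ~H = True
Both conjuncts True, so the formula holds.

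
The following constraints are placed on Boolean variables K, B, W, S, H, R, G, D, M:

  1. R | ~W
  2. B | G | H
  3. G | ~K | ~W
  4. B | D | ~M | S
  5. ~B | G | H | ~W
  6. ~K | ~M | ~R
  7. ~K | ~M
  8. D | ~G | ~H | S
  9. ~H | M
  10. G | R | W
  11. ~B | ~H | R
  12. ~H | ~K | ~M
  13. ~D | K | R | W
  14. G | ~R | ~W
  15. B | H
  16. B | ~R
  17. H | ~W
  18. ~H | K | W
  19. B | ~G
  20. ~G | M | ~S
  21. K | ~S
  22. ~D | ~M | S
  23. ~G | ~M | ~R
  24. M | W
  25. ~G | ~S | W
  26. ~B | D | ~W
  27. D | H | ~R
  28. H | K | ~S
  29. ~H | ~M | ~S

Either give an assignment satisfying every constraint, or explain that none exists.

Try K = True:
  (~K | ~M) forces M = False.
  (~H | M) forces H = False.
  (B | H) forces B = True.
  (H | ~W) forces W = False.
  clause (M | W) is falsified — backtrack.
So K = False.
  then (K | ~S) forces S = False.
Try B = False:
  (B | H) forces H = True.
  (~H | M) forces M = True.
  (B | D | ~M | S) forces D = True.
  clause (~D | ~M | S) is falsified — backtrack.
So B = True.
Set W = False.
  then (~H | K | W) forces H = False.
  then (M | W) forces M = True.
  then (~D | ~M | S) forces D = False.
  then (D | H | ~R) forces R = False.
  then (G | R | W) forces G = True.
All clauses satisfied.

K=F; B=T; W=F; S=F; H=F; R=F; G=T; D=F; M=T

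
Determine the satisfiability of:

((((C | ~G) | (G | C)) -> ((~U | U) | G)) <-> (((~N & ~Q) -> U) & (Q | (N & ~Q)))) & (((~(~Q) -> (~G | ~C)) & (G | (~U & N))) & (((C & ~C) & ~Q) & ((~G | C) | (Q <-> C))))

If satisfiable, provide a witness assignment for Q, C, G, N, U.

Case C = True: the conjunct ~C is False.
Case C = False: the conjunct C is False.
Both cases fail — unsatisfiable.

Unsatisfiable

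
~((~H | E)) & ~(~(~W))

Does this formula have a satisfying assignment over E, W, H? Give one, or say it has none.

E=F; W=F; H=T

  ~((~H | E)) = True
    ~H | E = False
      ~H = False
  ~(~(~W)) = True
    ~(~W) = False
      ~W = True
Both conjuncts True, so the formula holds.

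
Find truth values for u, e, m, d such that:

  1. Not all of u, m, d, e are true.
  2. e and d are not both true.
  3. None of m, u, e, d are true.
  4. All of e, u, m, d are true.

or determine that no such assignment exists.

The formula is unsatisfiable.

Case u = True:
  Constraint (3) is violated (u=T) — contradiction.
Case u = False:
  Constraint (4) is violated (u=F) — contradiction.
Both cases fail — unsatisfiable.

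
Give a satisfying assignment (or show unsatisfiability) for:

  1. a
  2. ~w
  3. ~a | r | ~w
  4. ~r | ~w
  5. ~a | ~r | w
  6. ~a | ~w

Unit clause (a) forces a = True.
Unit clause (~w) forces w = False.
In (~a | ~r | w) only ~r is left, so r = False.
Check each clause:
  (a): a holds.
  (~w): ~w holds.
  (~a | r | ~w): ~w holds.
  (~r | ~w): ~r holds.
  (~a | ~r | w): ~r holds.
  (~a | ~w): ~w holds.
All clauses satisfied.

w=F, a=T, r=F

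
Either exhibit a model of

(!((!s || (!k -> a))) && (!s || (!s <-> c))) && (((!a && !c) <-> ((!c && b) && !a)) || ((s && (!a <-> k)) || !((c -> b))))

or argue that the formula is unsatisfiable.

k=F, a=F, s=T, b=T, c=F

  !((!s || (!k -> a))) && (!s || (!s <-> c)) = True
    !((!s || (!k -> a))) = True
      !s || (!k -> a) = False
        !s = False
        !k -> a = False
          !k = True
    !s || (!s <-> c) = True
      !s = False
      !s <-> c = True
        !s = False
  ((!a && !c) <-> ((!c && b) && !a)) || ((s && (!a <-> k)) || !((c -> b))) = True
    (!a && !c) <-> ((!c && b) && !a) = True
      !a && !c = True
        !a = True
        !c = True
      (!c && b) && !a = True
        !c && b = True
          !c = True
        !a = True
    (s && (!a <-> k)) || !((c -> b)) = False
      s && (!a <-> k) = False
        !a <-> k = False
          !a = True
      !((c -> b)) = False
        c -> b = True
Both conjuncts True, so the formula holds.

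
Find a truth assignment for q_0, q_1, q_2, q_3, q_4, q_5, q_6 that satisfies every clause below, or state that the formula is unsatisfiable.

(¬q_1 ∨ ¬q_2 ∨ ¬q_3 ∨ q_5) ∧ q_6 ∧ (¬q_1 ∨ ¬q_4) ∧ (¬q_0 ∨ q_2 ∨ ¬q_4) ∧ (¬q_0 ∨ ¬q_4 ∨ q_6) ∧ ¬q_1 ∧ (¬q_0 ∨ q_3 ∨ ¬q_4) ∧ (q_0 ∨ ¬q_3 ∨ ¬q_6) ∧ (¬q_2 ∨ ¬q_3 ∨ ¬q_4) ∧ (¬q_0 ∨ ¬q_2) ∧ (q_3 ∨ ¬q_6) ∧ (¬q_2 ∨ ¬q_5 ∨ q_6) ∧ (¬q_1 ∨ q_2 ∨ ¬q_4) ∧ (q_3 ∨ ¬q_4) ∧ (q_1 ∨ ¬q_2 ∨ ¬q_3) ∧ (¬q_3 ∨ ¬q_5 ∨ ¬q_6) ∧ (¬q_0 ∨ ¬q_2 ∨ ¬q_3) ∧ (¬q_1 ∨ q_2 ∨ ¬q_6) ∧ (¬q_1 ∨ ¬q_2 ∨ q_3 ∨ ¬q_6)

q_0: True, q_1: False, q_2: False, q_3: True, q_4: False, q_5: False, q_6: True

Unit clause (q_6) forces q_6 = True.
Unit clause (¬q_1) forces q_1 = False.
In (q_3 ∨ ¬q_6) only q_3 is left, so q_3 = True.
In (q_1 ∨ ¬q_2 ∨ ¬q_3) only ¬q_2 is left, so q_2 = False.
In (¬q_3 ∨ ¬q_5 ∨ ¬q_6) only ¬q_5 is left, so q_5 = False.
In (q_0 ∨ ¬q_3 ∨ ¬q_6) only q_0 is left, so q_0 = True.
In (¬q_0 ∨ q_2 ∨ ¬q_4) only ¬q_4 is left, so q_4 = False.
All clauses satisfied.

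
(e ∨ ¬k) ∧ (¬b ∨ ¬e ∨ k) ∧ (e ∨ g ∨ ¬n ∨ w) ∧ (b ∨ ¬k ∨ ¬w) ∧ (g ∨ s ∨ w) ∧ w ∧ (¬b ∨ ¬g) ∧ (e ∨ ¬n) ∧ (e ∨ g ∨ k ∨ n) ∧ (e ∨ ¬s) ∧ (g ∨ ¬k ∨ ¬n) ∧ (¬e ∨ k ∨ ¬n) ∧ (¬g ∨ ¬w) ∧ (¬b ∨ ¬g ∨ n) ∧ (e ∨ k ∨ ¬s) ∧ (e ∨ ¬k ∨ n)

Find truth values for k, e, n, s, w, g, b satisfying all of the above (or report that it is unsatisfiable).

Unit clause (w) forces w = True.
In (¬g ∨ ¬w) only ¬g is left, so g = False.
Set k = False.
Try e = False:
  (e ∨ ¬n) forces n = False.
  clause (e ∨ g ∨ k ∨ n) is falsified — backtrack.
So e = True.
  then (¬b ∨ ¬e ∨ k) forces b = False.
  then (¬e ∨ k ∨ ¬n) forces n = False.
Set s = True.
All clauses satisfied.

k = False, e = True, n = False, s = True, w = True, g = False, b = False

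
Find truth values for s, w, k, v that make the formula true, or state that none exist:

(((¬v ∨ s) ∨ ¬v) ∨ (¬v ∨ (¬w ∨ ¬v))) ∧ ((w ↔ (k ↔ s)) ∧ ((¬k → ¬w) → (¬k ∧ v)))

s = False, w = True, k = False, v = False

  ((¬v ∨ s) ∨ ¬v) ∨ (¬v ∨ (¬w ∨ ¬v)) = True
    (¬v ∨ s) ∨ ¬v = True
      ¬v ∨ s = True
        ¬v = True
      ¬v = True
    ¬v ∨ (¬w ∨ ¬v) = True
      ¬v = True
      ¬w ∨ ¬v = True
        ¬w = False
        ¬v = True
  (w ↔ (k ↔ s)) ∧ ((¬k → ¬w) → (¬k ∧ v)) = True
    w ↔ (k ↔ s) = True
      k ↔ s = True
    (¬k → ¬w) → (¬k ∧ v) = True
      ¬k → ¬w = False
        ¬k = True
        ¬w = False
      ¬k ∧ v = False
        ¬k = True
Both conjuncts True, so the formula holds.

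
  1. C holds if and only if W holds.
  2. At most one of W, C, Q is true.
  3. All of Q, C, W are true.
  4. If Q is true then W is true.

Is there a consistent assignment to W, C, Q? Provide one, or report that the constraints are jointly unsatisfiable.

Case W = True:
  (1) with W=T forces C = True.
  Constraint (2) is violated (W=T, C=T) — contradiction.
Case W = False:
  Constraint (3) is violated (W=F) — contradiction.
Both cases fail — unsatisfiable.

Unsatisfiable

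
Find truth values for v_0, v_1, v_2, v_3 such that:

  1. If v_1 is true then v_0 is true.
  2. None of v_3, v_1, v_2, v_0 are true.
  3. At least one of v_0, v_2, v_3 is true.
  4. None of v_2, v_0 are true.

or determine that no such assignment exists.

Unsatisfiable

Case v_1 = True:
  Constraint (2) is violated (v_1=T) — contradiction.
Case v_1 = False:
  (2) forces v_3 = False.
  (2) forces v_2 = False.
  (2) forces v_0 = False.
  Constraint (3) is violated (v_0=F, v_2=F, v_3=F) — contradiction.
Both cases fail — unsatisfiable.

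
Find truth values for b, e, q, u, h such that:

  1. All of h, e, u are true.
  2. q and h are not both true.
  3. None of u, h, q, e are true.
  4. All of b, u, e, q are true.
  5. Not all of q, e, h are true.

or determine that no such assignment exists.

UNSATISFIABLE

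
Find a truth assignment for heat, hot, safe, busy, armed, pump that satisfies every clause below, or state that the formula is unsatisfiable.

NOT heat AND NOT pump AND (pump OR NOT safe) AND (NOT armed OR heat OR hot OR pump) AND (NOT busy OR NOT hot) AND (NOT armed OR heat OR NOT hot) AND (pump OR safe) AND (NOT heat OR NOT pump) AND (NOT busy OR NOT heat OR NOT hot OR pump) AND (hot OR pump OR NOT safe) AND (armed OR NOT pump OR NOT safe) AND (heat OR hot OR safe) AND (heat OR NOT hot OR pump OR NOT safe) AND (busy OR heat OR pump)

Case heat = True:
  Clause (NOT heat) is falsified — contradiction.
Case heat = False:
  (NOT pump) forces pump = False.
  (pump OR NOT safe) forces safe = False.
  Clause (pump OR safe) is falsified — contradiction.
Both cases fail, so the formula is unsatisfiable.

Unsatisfiable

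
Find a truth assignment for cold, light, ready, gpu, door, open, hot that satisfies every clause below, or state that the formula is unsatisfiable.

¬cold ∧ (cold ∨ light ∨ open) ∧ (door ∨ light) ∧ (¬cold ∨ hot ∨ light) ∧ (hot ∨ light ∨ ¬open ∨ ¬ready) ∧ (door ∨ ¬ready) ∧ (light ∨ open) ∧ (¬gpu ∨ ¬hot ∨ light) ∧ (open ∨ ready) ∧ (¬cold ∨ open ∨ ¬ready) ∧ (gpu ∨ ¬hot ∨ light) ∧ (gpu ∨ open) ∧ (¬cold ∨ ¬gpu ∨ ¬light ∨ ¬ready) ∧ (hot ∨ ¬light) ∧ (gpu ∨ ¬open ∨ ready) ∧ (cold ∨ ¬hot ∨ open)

cold = False, light = True, ready = False, gpu = True, door = False, open = True, hot = True

Unit clause (¬cold) forces cold = False.
Set light = True.
  then (hot ∨ ¬light) forces hot = True.
  then (cold ∨ ¬hot ∨ open) forces open = True.
Set ready = False.
  then (gpu ∨ ¬open ∨ ready) forces gpu = True.
Set door = False.
All clauses satisfied.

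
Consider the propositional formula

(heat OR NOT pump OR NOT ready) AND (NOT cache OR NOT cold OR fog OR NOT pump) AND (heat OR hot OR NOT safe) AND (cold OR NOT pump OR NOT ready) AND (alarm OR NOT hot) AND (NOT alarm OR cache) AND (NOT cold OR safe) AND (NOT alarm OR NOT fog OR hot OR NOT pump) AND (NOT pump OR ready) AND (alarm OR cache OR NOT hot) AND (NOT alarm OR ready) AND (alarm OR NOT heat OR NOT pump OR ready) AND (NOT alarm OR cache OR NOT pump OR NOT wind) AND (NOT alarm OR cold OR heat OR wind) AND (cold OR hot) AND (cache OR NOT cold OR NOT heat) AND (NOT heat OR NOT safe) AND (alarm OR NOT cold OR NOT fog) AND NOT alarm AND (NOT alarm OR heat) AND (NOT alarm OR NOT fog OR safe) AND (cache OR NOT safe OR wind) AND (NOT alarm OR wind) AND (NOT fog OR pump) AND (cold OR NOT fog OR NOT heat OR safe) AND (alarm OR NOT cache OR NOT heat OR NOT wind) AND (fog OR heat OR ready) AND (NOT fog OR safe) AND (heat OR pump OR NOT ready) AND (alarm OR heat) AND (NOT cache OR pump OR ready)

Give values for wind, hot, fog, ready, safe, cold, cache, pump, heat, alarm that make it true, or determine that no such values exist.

No satisfying assignment exists.

Case hot = True:
  (alarm OR NOT hot) forces alarm = True.
  Clause (NOT alarm) is falsified — contradiction.
Case hot = False:
  (cold OR hot) forces cold = True.
  (NOT cold OR safe) forces safe = True.
  (heat OR hot OR NOT safe) forces heat = True.
  Clause (NOT heat OR NOT safe) is falsified — contradiction.
Both cases fail, so the formula is unsatisfiable.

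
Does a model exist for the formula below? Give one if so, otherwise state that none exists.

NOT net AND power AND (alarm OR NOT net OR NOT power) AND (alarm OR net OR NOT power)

Unit clause (NOT net) forces net = False.
Unit clause (power) forces power = True.
In (alarm OR net OR NOT power) only alarm is left, so alarm = True.
Check each clause:
  (NOT net): NOT net holds.
  (power): power holds.
  (alarm OR NOT net OR NOT power): alarm holds.
  (alarm OR net OR NOT power): alarm holds.
All clauses satisfied.

net=F; alarm=T; power=T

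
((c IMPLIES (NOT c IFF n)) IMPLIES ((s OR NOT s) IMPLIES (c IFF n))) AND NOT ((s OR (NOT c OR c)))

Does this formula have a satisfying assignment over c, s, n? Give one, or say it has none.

The conjunct NOT ((s OR (NOT c OR c))) is unsatisfiable on its own:
  c=F, s=F: evaluates to False.
  c=F, s=T: evaluates to False.
  c=T, s=F: evaluates to False.
  c=T, s=T: evaluates to False.
So the whole conjunction is unsatisfiable.

The formula is unsatisfiable.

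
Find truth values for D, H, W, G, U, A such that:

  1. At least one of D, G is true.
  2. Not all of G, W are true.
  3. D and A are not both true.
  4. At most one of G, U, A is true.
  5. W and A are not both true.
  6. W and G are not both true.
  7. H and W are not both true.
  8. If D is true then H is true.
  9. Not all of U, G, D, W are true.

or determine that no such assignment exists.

D=F, H=F, W=F, G=T, U=F, A=F

  (1) {D, G}: 1 true — at least one ✓
  (2) {G, W}: 1/2 true — not all ✓
  (3) D=F, A=F — not both ✓
  (4) {G, U, A}: 1 true — at most one ✓
  (5) W=F, A=F — not both ✓
  (6) W=F, G=T — not both ✓
  (7) H=F, W=F — not both ✓
  (8) D=F ⇒ H: vacuous ✓
  (9) {U, G, D, W}: 1/4 true — not all ✓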